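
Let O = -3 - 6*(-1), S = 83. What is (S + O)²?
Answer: 7396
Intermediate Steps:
O = 3 (O = -3 + 6 = 3)
(S + O)² = (83 + 3)² = 86² = 7396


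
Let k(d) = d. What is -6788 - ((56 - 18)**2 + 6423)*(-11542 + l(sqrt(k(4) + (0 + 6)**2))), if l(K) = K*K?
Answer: 90479446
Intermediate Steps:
l(K) = K**2
-6788 - ((56 - 18)**2 + 6423)*(-11542 + l(sqrt(k(4) + (0 + 6)**2))) = -6788 - ((56 - 18)**2 + 6423)*(-11542 + (sqrt(4 + (0 + 6)**2))**2) = -6788 - (38**2 + 6423)*(-11542 + (sqrt(4 + 6**2))**2) = -6788 - (1444 + 6423)*(-11542 + (sqrt(4 + 36))**2) = -6788 - 7867*(-11542 + (sqrt(40))**2) = -6788 - 7867*(-11542 + (2*sqrt(10))**2) = -6788 - 7867*(-11542 + 40) = -6788 - 7867*(-11502) = -6788 - 1*(-90486234) = -6788 + 90486234 = 90479446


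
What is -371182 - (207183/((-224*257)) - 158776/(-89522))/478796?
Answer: -457950295058196266377/1233762130337408 ≈ -3.7118e+5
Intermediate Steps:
-371182 - (207183/((-224*257)) - 158776/(-89522))/478796 = -371182 - (207183/(-57568) - 158776*(-1/89522))/478796 = -371182 - (207183*(-1/57568) + 79388/44761)/478796 = -371182 - (-207183/57568 + 79388/44761)/478796 = -371182 - (-4703509879)/(2576801248*478796) = -371182 - 1*(-4703509879/1233762130337408) = -371182 + 4703509879/1233762130337408 = -457950295058196266377/1233762130337408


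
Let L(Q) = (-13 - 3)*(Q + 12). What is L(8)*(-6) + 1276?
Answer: 3196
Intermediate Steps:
L(Q) = -192 - 16*Q (L(Q) = -16*(12 + Q) = -192 - 16*Q)
L(8)*(-6) + 1276 = (-192 - 16*8)*(-6) + 1276 = (-192 - 128)*(-6) + 1276 = -320*(-6) + 1276 = 1920 + 1276 = 3196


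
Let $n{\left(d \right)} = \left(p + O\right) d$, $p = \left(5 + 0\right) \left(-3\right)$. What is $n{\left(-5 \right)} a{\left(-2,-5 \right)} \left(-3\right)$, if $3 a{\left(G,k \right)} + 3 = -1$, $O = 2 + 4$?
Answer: $180$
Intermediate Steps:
$O = 6$
$a{\left(G,k \right)} = - \frac{4}{3}$ ($a{\left(G,k \right)} = -1 + \frac{1}{3} \left(-1\right) = -1 - \frac{1}{3} = - \frac{4}{3}$)
$p = -15$ ($p = 5 \left(-3\right) = -15$)
$n{\left(d \right)} = - 9 d$ ($n{\left(d \right)} = \left(-15 + 6\right) d = - 9 d$)
$n{\left(-5 \right)} a{\left(-2,-5 \right)} \left(-3\right) = \left(-9\right) \left(-5\right) \left(- \frac{4}{3}\right) \left(-3\right) = 45 \left(- \frac{4}{3}\right) \left(-3\right) = \left(-60\right) \left(-3\right) = 180$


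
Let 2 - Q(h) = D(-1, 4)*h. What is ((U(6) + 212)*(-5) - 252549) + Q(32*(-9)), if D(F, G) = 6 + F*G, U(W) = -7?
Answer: -252996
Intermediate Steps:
Q(h) = 2 - 2*h (Q(h) = 2 - (6 - 1*4)*h = 2 - (6 - 4)*h = 2 - 2*h)
((U(6) + 212)*(-5) - 252549) + Q(32*(-9)) = ((-7 + 212)*(-5) - 252549) + (2 - 64*(-9)) = (205*(-5) - 252549) + (2 - 2*(-288)) = (-1025 - 252549) + (2 + 576) = -253574 + 578 = -252996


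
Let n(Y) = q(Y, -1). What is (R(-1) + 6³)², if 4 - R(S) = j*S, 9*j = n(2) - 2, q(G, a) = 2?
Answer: 48400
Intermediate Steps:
n(Y) = 2
j = 0 (j = (2 - 2)/9 = (⅑)*0 = 0)
R(S) = 4 (R(S) = 4 - 0*S = 4 - 1*0 = 4 + 0 = 4)
(R(-1) + 6³)² = (4 + 6³)² = (4 + 216)² = 220² = 48400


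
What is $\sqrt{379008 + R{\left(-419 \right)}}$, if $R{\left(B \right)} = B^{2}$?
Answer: $\sqrt{554569} \approx 744.69$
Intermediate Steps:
$\sqrt{379008 + R{\left(-419 \right)}} = \sqrt{379008 + \left(-419\right)^{2}} = \sqrt{379008 + 175561} = \sqrt{554569}$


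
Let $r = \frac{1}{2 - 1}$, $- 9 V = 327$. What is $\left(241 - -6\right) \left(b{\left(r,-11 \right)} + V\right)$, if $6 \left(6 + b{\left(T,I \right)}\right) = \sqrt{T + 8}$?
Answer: $- \frac{61997}{6} \approx -10333.0$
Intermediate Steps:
$V = - \frac{109}{3}$ ($V = \left(- \frac{1}{9}\right) 327 = - \frac{109}{3} \approx -36.333$)
$r = 1$ ($r = 1^{-1} = 1$)
$b{\left(T,I \right)} = -6 + \frac{\sqrt{8 + T}}{6}$ ($b{\left(T,I \right)} = -6 + \frac{\sqrt{T + 8}}{6} = -6 + \frac{\sqrt{8 + T}}{6}$)
$\left(241 - -6\right) \left(b{\left(r,-11 \right)} + V\right) = \left(241 - -6\right) \left(\left(-6 + \frac{\sqrt{8 + 1}}{6}\right) - \frac{109}{3}\right) = \left(241 + 6\right) \left(\left(-6 + \frac{\sqrt{9}}{6}\right) - \frac{109}{3}\right) = 247 \left(\left(-6 + \frac{1}{6} \cdot 3\right) - \frac{109}{3}\right) = 247 \left(\left(-6 + \frac{1}{2}\right) - \frac{109}{3}\right) = 247 \left(- \frac{11}{2} - \frac{109}{3}\right) = 247 \left(- \frac{251}{6}\right) = - \frac{61997}{6}$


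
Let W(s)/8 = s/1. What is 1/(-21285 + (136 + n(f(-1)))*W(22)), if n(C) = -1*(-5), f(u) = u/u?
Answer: 1/3531 ≈ 0.00028321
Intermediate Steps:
f(u) = 1
n(C) = 5
W(s) = 8*s (W(s) = 8*(s/1) = 8*(s*1) = 8*s)
1/(-21285 + (136 + n(f(-1)))*W(22)) = 1/(-21285 + (136 + 5)*(8*22)) = 1/(-21285 + 141*176) = 1/(-21285 + 24816) = 1/3531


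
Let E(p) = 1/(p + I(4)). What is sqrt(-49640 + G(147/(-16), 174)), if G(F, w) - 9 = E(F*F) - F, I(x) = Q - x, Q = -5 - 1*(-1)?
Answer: I*sqrt(303790786083373)/78244 ≈ 222.76*I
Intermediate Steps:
Q = -4 (Q = -5 + 1 = -4)
I(x) = -4 - x
E(p) = 1/(-8 + p) (E(p) = 1/(p + (-4 - 1*4)) = 1/(p + (-4 - 4)) = 1/(p - 8) = 1/(-8 + p))
G(F, w) = 9 + 1/(-8 + F**2) - F (G(F, w) = 9 + (1/(-8 + F*F) - F) = 9 + (1/(-8 + F**2) - F) = 9 + 1/(-8 + F**2) - F)
sqrt(-49640 + G(147/(-16), 174)) = sqrt(-49640 + (1 + (-8 + (147/(-16))**2)*(9 - 147/(-16)))/(-8 + (147/(-16))**2)) = sqrt(-49640 + (1 + (-8 + (147*(-1/16))**2)*(9 - 147*(-1)/16))/(-8 + (147*(-1/16))**2)) = sqrt(-49640 + (1 + (-8 + (-147/16)**2)*(9 - 1*(-147/16)))/(-8 + (-147/16)**2)) = sqrt(-49640 + (1 + (-8 + 21609/256)*(9 + 147/16))/(-8 + 21609/256)) = sqrt(-49640 + (1 + (19561/256)*(291/16))/(19561/256)) = sqrt(-49640 + 256*(1 + 5692251/4096)/19561) = sqrt(-49640 + (256/19561)*(5696347/4096)) = sqrt(-49640 + 5696347/312976) = sqrt(-15530432293/312976) = I*sqrt(303790786083373)/78244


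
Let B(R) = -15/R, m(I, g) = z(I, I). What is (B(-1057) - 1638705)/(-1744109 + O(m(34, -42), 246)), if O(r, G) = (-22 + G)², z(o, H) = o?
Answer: 1732111170/1790487181 ≈ 0.96740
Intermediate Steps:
m(I, g) = I
B(R) = -15/R
(B(-1057) - 1638705)/(-1744109 + O(m(34, -42), 246)) = (-15/(-1057) - 1638705)/(-1744109 + (-22 + 246)²) = (-15*(-1/1057) - 1638705)/(-1744109 + 224²) = (15/1057 - 1638705)/(-1744109 + 50176) = -1732111170/1057/(-1693933) = -1732111170/1057*(-1/1693933) = 1732111170/1790487181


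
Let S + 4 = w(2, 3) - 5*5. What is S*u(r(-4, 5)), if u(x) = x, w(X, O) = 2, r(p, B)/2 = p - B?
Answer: 486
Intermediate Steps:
r(p, B) = -2*B + 2*p (r(p, B) = 2*(p - B) = -2*B + 2*p)
S = -27 (S = -4 + (2 - 5*5) = -4 + (2 - 25) = -4 - 23 = -27)
S*u(r(-4, 5)) = -27*(-2*5 + 2*(-4)) = -27*(-10 - 8) = -27*(-18) = 486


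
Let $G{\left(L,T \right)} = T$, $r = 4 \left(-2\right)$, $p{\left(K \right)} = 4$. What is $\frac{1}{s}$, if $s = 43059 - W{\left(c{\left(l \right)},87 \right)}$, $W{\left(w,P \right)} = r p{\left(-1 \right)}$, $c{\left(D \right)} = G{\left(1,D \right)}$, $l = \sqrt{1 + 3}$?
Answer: $\frac{1}{43091} \approx 2.3207 \cdot 10^{-5}$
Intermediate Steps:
$r = -8$
$l = 2$ ($l = \sqrt{4} = 2$)
$c{\left(D \right)} = D$
$W{\left(w,P \right)} = -32$ ($W{\left(w,P \right)} = \left(-8\right) 4 = -32$)
$s = 43091$ ($s = 43059 - -32 = 43059 + 32 = 43091$)
$\frac{1}{s} = \frac{1}{43091}$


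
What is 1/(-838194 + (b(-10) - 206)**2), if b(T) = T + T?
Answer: -1/787118 ≈ -1.2705e-6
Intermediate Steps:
b(T) = 2*T
1/(-838194 + (b(-10) - 206)**2) = 1/(-838194 + (2*(-10) - 206)**2) = 1/(-838194 + (-20 - 206)**2) = 1/(-838194 + (-226)**2) = 1/(-838194 + 51076) = 1/(-787118) = -1/787118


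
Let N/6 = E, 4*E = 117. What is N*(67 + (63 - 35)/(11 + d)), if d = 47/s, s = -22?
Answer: 123129/10 ≈ 12313.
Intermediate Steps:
E = 117/4 (E = (¼)*117 = 117/4 ≈ 29.250)
N = 351/2 (N = 6*(117/4) = 351/2 ≈ 175.50)
d = -47/22 (d = 47/(-22) = 47*(-1/22) = -47/22 ≈ -2.1364)
N*(67 + (63 - 35)/(11 + d)) = 351*(67 + (63 - 35)/(11 - 47/22))/2 = 351*(67 + 28/(195/22))/2 = 351*(67 + 28*(22/195))/2 = 351*(67 + 616/195)/2 = (351/2)*(13681/195) = 123129/10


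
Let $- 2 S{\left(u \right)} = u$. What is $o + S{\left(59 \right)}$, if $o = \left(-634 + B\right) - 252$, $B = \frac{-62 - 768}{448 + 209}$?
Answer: $- \frac{1204627}{1314} \approx -916.76$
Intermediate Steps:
$S{\left(u \right)} = - \frac{u}{2}$
$B = - \frac{830}{657} \approx -1.2633$
$o = - \frac{582932}{657}$ ($o = \left(-634 - \frac{830}{657}\right) - 252 = - \frac{417368}{657} - 252 = - \frac{582932}{657} \approx -887.26$)
$o + S{\left(59 \right)} = - \frac{582932}{657} - \frac{59}{2} = - \frac{1204627}{1314}$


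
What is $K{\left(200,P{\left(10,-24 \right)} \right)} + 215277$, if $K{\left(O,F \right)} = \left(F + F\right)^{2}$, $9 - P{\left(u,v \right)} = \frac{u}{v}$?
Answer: $\frac{7762741}{36} \approx 2.1563 \cdot 10^{5}$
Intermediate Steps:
$P{\left(u,v \right)} = 9 - \frac{u}{v}$
$K{\left(O,F \right)} = 4 F^{2}$ ($K{\left(O,F \right)} = \left(2 F\right)^{2} = 4 F^{2}$)
$K{\left(200,P{\left(10,-24 \right)} \right)} + 215277 = 4 \left(9 - \frac{10}{-24}\right)^{2} + 215277 = 4 \left(9 - 10 \left(- \frac{1}{24}\right)\right)^{2} + 215277 = 4 \left(9 + \frac{5}{12}\right)^{2} + 215277 = 4 \left(\frac{113}{12}\right)^{2} + 215277 = 4 \cdot \frac{12769}{144} + 215277 = \frac{12769}{36} + 215277 = \frac{7762741}{36}$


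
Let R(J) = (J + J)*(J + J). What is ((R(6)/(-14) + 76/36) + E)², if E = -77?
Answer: 28793956/3969 ≈ 7254.7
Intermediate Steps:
R(J) = 4*J² (R(J) = (2*J)*(2*J) = 4*J²)
((R(6)/(-14) + 76/36) + E)² = (((4*6²)/(-14) + 76/36) - 77)² = (((4*36)*(-1/14) + 76*(1/36)) - 77)² = ((144*(-1/14) + 19/9) - 77)² = ((-72/7 + 19/9) - 77)² = (-515/63 - 77)² = (-5366/63)² = 28793956/3969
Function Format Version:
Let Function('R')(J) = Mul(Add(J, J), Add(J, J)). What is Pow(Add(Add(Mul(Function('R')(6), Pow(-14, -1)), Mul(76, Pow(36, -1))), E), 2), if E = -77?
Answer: Rational(28793956, 3969) ≈ 7254.7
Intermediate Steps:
Function('R')(J) = Mul(4, Pow(J, 2)) (Function('R')(J) = Mul(Mul(2, J), Mul(2, J)) = Mul(4, Pow(J, 2)))
Pow(Add(Add(Mul(Function('R')(6), Pow(-14, -1)), Mul(76, Pow(36, -1))), E), 2) = Pow(Add(Add(Mul(Mul(4, Pow(6, 2)), Pow(-14, -1)), Mul(76, Pow(36, -1))), -77), 2) = Pow(Add(Add(Mul(Mul(4, 36), Rational(-1, 14)), Mul(76, Rational(1, 36))), -77), 2) = Pow(Add(Add(Mul(144, Rational(-1, 14)), Rational(19, 9)), -77), 2) = Pow(Add(Add(Rational(-72, 7), Rational(19, 9)), -77), 2) = Pow(Add(Rational(-515, 63), -77), 2) = Pow(Rational(-5366, 63), 2) = Rational(28793956, 3969)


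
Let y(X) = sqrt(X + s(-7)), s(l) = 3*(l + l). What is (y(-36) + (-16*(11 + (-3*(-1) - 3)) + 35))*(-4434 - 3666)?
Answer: 1142100 - 8100*I*sqrt(78) ≈ 1.1421e+6 - 71537.0*I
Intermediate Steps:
s(l) = 6*l (s(l) = 3*(2*l) = 6*l)
y(X) = sqrt(-42 + X) (y(X) = sqrt(X + 6*(-7)) = sqrt(X - 42) = sqrt(-42 + X))
(y(-36) + (-16*(11 + (-3*(-1) - 3)) + 35))*(-4434 - 3666) = (sqrt(-42 - 36) + (-16*(11 + (-3*(-1) - 3)) + 35))*(-4434 - 3666) = (sqrt(-78) + (-16*(11 + (3 - 3)) + 35))*(-8100) = (I*sqrt(78) + (-16*(11 + 0) + 35))*(-8100) = (I*sqrt(78) + (-16*11 + 35))*(-8100) = (I*sqrt(78) + (-176 + 35))*(-8100) = (I*sqrt(78) - 141)*(-8100) = (-141 + I*sqrt(78))*(-8100) = 1142100 - 8100*I*sqrt(78)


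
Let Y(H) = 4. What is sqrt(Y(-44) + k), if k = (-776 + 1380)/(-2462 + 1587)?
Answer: 4*sqrt(6335)/175 ≈ 1.8193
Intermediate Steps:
k = -604/875 (k = 604/(-875) = 604*(-1/875) = -604/875 ≈ -0.69029)
sqrt(Y(-44) + k) = sqrt(4 - 604/875) = sqrt(2896/875) = 4*sqrt(6335)/175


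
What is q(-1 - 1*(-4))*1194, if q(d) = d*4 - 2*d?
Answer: 7164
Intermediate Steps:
q(d) = 2*d (q(d) = 4*d - 2*d = 2*d)
q(-1 - 1*(-4))*1194 = (2*(-1 - 1*(-4)))*1194 = (2*(-1 + 4))*1194 = (2*3)*1194 = 6*1194 = 7164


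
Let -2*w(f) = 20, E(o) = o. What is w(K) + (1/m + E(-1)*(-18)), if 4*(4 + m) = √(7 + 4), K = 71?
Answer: 1896/245 - 4*√11/245 ≈ 7.6846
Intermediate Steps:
m = -4 + √11/4 (m = -4 + √(7 + 4)/4 = -4 + √11/4 ≈ -3.1708)
w(f) = -10 (w(f) = -½*20 = -10)
w(K) + (1/m + E(-1)*(-18)) = -10 + (1/(-4 + √11/4) - 1*(-18)) = -10 + (1/(-4 + √11/4) + 18) = -10 + (18 + 1/(-4 + √11/4)) = 8 + 1/(-4 + √11/4)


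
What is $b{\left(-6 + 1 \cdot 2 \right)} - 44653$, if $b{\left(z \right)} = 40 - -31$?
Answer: $-44582$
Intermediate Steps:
$b{\left(z \right)} = 71$ ($b{\left(z \right)} = 40 + 31 = 71$)
$b{\left(-6 + 1 \cdot 2 \right)} - 44653 = 71 - 44653 = -44582$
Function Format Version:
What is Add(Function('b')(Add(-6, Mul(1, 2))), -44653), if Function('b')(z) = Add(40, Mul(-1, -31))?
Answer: -44582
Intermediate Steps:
Function('b')(z) = 71 (Function('b')(z) = Add(40, 31) = 71)
Add(Function('b')(Add(-6, Mul(1, 2))), -44653) = Add(71, -44653) = -44582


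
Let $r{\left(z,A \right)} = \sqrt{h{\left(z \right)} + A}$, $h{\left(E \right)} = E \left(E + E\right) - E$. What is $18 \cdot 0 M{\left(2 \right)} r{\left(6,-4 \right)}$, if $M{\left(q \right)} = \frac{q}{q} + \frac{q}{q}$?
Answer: $0$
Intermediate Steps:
$h{\left(E \right)} = - E + 2 E^{2}$ ($h{\left(E \right)} = E 2 E - E = 2 E^{2} - E = - E + 2 E^{2}$)
$r{\left(z,A \right)} = \sqrt{A + z \left(-1 + 2 z\right)}$ ($r{\left(z,A \right)} = \sqrt{z \left(-1 + 2 z\right) + A} = \sqrt{A + z \left(-1 + 2 z\right)}$)
$M{\left(q \right)} = 2$ ($M{\left(q \right)} = 1 + 1 = 2$)
$18 \cdot 0 M{\left(2 \right)} r{\left(6,-4 \right)} = 18 \cdot 0 \cdot 2 \sqrt{-4 + 6 \left(-1 + 2 \cdot 6\right)} = 18 \cdot 0 \sqrt{-4 + 6 \left(-1 + 12\right)} = 0 \sqrt{-4 + 6 \cdot 11} = 0 \sqrt{-4 + 66} = 0 \sqrt{62} = 0$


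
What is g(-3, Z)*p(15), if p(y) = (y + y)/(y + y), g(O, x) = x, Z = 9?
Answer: 9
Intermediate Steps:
p(y) = 1 (p(y) = (2*y)/((2*y)) = (2*y)*(1/(2*y)) = 1)
g(-3, Z)*p(15) = 9*1 = 9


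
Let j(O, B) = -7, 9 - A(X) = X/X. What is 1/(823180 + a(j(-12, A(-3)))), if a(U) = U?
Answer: 1/823173 ≈ 1.2148e-6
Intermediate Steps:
A(X) = 8 (A(X) = 9 - X/X = 9 - 1*1 = 9 - 1 = 8)
1/(823180 + a(j(-12, A(-3)))) = 1/(823180 - 7) = 1/823173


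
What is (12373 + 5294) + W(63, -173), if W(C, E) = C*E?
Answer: 6768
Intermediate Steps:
(12373 + 5294) + W(63, -173) = (12373 + 5294) + 63*(-173) = 17667 - 10899 = 6768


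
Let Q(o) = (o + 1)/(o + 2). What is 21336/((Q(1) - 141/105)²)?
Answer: 235229400/5041 ≈ 46663.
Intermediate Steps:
Q(o) = (1 + o)/(2 + o)
21336/((Q(1) - 141/105)²) = 21336/(((1 + 1)/(2 + 1) - 141/105)²) = 21336/((2/3 - 141*1/105)²) = 21336/(((⅓)*2 - 47/35)²) = 21336/((⅔ - 47/35)²) = 21336/((-71/105)²) = 21336/(5041/11025) = 21336*(11025/5041) = 235229400/5041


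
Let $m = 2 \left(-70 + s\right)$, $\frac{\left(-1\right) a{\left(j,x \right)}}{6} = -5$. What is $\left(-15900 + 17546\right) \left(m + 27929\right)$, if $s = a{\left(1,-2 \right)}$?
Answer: $45839454$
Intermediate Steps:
$a{\left(j,x \right)} = 30$ ($a{\left(j,x \right)} = \left(-6\right) \left(-5\right) = 30$)
$s = 30$
$m = -80$ ($m = 2 \left(-70 + 30\right) = 2 \left(-40\right) = -80$)
$\left(-15900 + 17546\right) \left(m + 27929\right) = \left(-15900 + 17546\right) \left(-80 + 27929\right) = 1646 \cdot 27849 = 45839454$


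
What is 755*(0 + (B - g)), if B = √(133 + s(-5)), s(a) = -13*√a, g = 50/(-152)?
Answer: 18875/76 + 755*√(133 - 13*I*√5) ≈ 9006.7 - 945.96*I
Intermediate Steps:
g = -25/76 (g = 50*(-1/152) = -25/76 ≈ -0.32895)
B = √(133 - 13*I*√5) ≈ 11.6 - 1.2529*I
755*(0 + (B - g)) = 755*(0 + (√(133 - 13*I*√5) - 1*(-25/76))) = 755*(0 + (√(133 - 13*I*√5) + 25/76)) = 755*(0 + (25/76 + √(133 - 13*I*√5))) = 755*(25/76 + √(133 - 13*I*√5)) = 18875/76 + 755*√(133 - 13*I*√5)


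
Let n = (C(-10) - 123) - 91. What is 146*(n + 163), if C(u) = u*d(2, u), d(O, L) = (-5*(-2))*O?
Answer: -36646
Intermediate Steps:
d(O, L) = 10*O
C(u) = 20*u (C(u) = u*(10*2) = u*20 = 20*u)
n = -414 (n = (20*(-10) - 123) - 91 = (-200 - 123) - 91 = -323 - 91 = -414)
146*(n + 163) = 146*(-414 + 163) = 146*(-251) = -36646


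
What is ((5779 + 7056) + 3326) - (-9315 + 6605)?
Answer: 18871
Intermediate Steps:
((5779 + 7056) + 3326) - (-9315 + 6605) = (12835 + 3326) - 1*(-2710) = 16161 + 2710 = 18871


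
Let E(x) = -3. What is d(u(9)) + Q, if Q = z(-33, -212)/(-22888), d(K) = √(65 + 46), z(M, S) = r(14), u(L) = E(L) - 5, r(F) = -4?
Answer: 1/5722 + √111 ≈ 10.536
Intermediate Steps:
u(L) = -8 (u(L) = -3 - 5 = -8)
z(M, S) = -4
d(K) = √111
Q = 1/5722 (Q = -4/(-22888) = -4*(-1/22888) = 1/5722 ≈ 0.00017476)
d(u(9)) + Q = √111 + 1/5722 = 1/5722 + √111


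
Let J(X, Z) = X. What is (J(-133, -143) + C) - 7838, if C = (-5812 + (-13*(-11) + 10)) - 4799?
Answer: -18429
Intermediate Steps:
C = -10458 (C = (-5812 + (143 + 10)) - 4799 = (-5812 + 153) - 4799 = -5659 - 4799 = -10458)
(J(-133, -143) + C) - 7838 = (-133 - 10458) - 7838 = -10591 - 7838 = -18429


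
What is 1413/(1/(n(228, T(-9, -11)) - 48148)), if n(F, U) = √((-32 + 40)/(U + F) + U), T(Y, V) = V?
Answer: -68033124 + 1413*I*√516243/217 ≈ -6.8033e+7 + 4678.5*I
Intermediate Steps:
n(F, U) = √(U + 8/(F + U)) (n(F, U) = √(8/(F + U) + U) = √(U + 8/(F + U)))
1413/(1/(n(228, T(-9, -11)) - 48148)) = 1413/(1/(√((8 - 11*(228 - 11))/(228 - 11)) - 48148)) = 1413/(1/(√((8 - 11*217)/217) - 48148)) = 1413/(1/(√((8 - 2387)/217) - 48148)) = 1413/(1/(√((1/217)*(-2379)) - 48148)) = 1413/(1/(√(-2379/217) - 48148)) = 1413/(1/(I*√516243/217 - 48148)) = 1413/(1/(-48148 + I*√516243/217)) = 1413*(-48148 + I*√516243/217) = -68033124 + 1413*I*√516243/217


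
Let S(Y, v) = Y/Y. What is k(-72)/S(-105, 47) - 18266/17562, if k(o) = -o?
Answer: 623099/8781 ≈ 70.960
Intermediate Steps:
S(Y, v) = 1
k(-72)/S(-105, 47) - 18266/17562 = -1*(-72)/1 - 18266/17562 = 72*1 - 18266*1/17562 = 72 - 9133/8781 = 623099/8781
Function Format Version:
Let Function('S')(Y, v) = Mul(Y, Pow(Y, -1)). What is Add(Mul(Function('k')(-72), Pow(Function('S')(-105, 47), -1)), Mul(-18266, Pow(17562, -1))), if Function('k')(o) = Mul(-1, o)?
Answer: Rational(623099, 8781) ≈ 70.960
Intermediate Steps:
Function('S')(Y, v) = 1
Add(Mul(Function('k')(-72), Pow(Function('S')(-105, 47), -1)), Mul(-18266, Pow(17562, -1))) = Add(Mul(Mul(-1, -72), Pow(1, -1)), Mul(-18266, Pow(17562, -1))) = Add(Mul(72, 1), Mul(-18266, Rational(1, 17562))) = Add(72, Rational(-9133, 8781)) = Rational(623099, 8781)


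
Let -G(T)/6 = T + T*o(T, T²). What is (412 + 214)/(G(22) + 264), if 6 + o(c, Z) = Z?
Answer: -313/31482 ≈ -0.0099422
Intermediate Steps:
o(c, Z) = -6 + Z
G(T) = -6*T - 6*T*(-6 + T²) (G(T) = -6*(T + T*(-6 + T²)) = -6*T - 6*T*(-6 + T²))
(412 + 214)/(G(22) + 264) = (412 + 214)/(6*22*(5 - 1*22²) + 264) = 626/(6*22*(5 - 1*484) + 264) = 626/(6*22*(5 - 484) + 264) = 626/(6*22*(-479) + 264) = 626/(-63228 + 264) = 626/(-62964) = 626*(-1/62964) = -313/31482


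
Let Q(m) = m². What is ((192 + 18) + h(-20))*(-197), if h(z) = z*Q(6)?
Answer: 100470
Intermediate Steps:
h(z) = 36*z (h(z) = z*6² = z*36 = 36*z)
((192 + 18) + h(-20))*(-197) = ((192 + 18) + 36*(-20))*(-197) = (210 - 720)*(-197) = -510*(-197) = 100470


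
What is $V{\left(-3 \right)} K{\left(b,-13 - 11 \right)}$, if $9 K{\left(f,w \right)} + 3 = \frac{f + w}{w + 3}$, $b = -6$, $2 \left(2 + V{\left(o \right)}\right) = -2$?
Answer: $\frac{11}{21} \approx 0.52381$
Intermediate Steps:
$V{\left(o \right)} = -3$ ($V{\left(o \right)} = -2 + \frac{1}{2} \left(-2\right) = -2 - 1 = -3$)
$K{\left(f,w \right)} = - \frac{1}{3} + \frac{f + w}{9 \left(3 + w\right)}$ ($K{\left(f,w \right)} = - \frac{1}{3} + \frac{\left(f + w\right) \frac{1}{w + 3}}{9} = - \frac{1}{3} + \frac{\left(f + w\right) \frac{1}{3 + w}}{9} = - \frac{1}{3} + \frac{\frac{1}{3 + w} \left(f + w\right)}{9} = - \frac{1}{3} + \frac{f + w}{9 \left(3 + w\right)}$)
$V{\left(-3 \right)} K{\left(b,-13 - 11 \right)} = - 3 \frac{-9 - 6 - 2 \left(-13 - 11\right)}{9 \left(3 - 24\right)} = - 3 \frac{-9 - 6 - -48}{9 \left(3 - 24\right)} = - 3 \frac{-9 - 6 + 48}{9 \left(-21\right)} = - 3 \cdot \frac{1}{9} \left(- \frac{1}{21}\right) 33 = \left(-3\right) \left(- \frac{11}{63}\right) = \frac{11}{21}$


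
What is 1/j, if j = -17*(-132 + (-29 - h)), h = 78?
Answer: 1/4063 ≈ 0.00024612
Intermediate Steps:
j = 4063 (j = -17*(-132 + (-29 - 1*78)) = -17*(-132 + (-29 - 78)) = -17*(-132 - 107) = -17*(-239) = 4063)
1/j = 1/4063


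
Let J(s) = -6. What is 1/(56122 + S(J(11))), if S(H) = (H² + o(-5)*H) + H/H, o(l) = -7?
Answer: 1/56201 ≈ 1.7793e-5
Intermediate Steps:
S(H) = 1 + H² - 7*H (S(H) = (H² - 7*H) + H/H = (H² - 7*H) + 1 = 1 + H² - 7*H)
1/(56122 + S(J(11))) = 1/(56122 + (1 + (-6)² - 7*(-6))) = 1/(56122 + (1 + 36 + 42)) = 1/(56122 + 79) = 1/56201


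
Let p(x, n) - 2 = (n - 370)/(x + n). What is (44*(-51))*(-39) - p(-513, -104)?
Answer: 53995664/617 ≈ 87513.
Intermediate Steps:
p(x, n) = 2 + (-370 + n)/(n + x) (p(x, n) = 2 + (n - 370)/(x + n) = 2 + (-370 + n)/(n + x))
(44*(-51))*(-39) - p(-513, -104) = (44*(-51))*(-39) - (-370 + 2*(-513) + 3*(-104))/(-104 - 513) = -2244*(-39) - (-370 - 1026 - 312)/(-617) = 87516 - (-1)*(-1708)/617 = 87516 - 1*1708/617 = 87516 - 1708/617 = 53995664/617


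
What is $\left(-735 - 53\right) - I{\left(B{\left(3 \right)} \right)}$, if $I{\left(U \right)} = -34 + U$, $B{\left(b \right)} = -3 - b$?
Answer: $-748$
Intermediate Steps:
$\left(-735 - 53\right) - I{\left(B{\left(3 \right)} \right)} = \left(-735 - 53\right) - \left(-34 - 6\right) = -788 - \left(-34 - 6\right) = -788 - -40 = -788 + 40 = -748$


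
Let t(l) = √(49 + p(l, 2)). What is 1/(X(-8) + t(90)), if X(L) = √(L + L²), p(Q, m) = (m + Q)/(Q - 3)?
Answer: 87/(√378885 + 174*√14) ≈ 0.068689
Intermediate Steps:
p(Q, m) = (Q + m)/(-3 + Q)
t(l) = √(49 + (2 + l)/(-3 + l)) (t(l) = √(49 + (l + 2)/(-3 + l)) = √(49 + (2 + l)/(-3 + l)))
1/(X(-8) + t(90)) = 1/(√(-8*(1 - 8)) + √5*√((-29 + 10*90)/(-3 + 90))) = 1/(√(-8*(-7)) + √5*√((-29 + 900)/87)) = 1/(√56 + √5*√((1/87)*871)) = 1/(2*√14 + √5*√(871/87)) = 1/(2*√14 + √5*(√75777/87)) = 1/(2*√14 + √378885/87)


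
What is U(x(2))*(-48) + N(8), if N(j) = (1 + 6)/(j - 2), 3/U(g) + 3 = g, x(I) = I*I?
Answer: -857/6 ≈ -142.83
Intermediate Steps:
x(I) = I²
U(g) = 3/(-3 + g)
N(j) = 7/(-2 + j)
U(x(2))*(-48) + N(8) = (3/(-3 + 2²))*(-48) + 7/(-2 + 8) = (3/(-3 + 4))*(-48) + 7/6 = (3/1)*(-48) + 7*(⅙) = (3*1)*(-48) + 7/6 = 3*(-48) + 7/6 = -144 + 7/6 = -857/6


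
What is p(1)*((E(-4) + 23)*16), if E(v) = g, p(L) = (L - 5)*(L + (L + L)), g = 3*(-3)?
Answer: -2688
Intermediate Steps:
g = -9
p(L) = 3*L*(-5 + L) (p(L) = (-5 + L)*(L + 2*L) = (-5 + L)*(3*L) = 3*L*(-5 + L))
E(v) = -9
p(1)*((E(-4) + 23)*16) = (3*1*(-5 + 1))*((-9 + 23)*16) = (3*1*(-4))*(14*16) = -12*224 = -2688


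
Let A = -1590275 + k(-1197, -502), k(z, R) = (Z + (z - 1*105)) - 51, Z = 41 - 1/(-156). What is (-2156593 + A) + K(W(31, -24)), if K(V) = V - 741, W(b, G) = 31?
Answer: -584826839/156 ≈ -3.7489e+6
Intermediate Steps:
K(V) = -741 + V
Z = 6397/156 (Z = 41 - 1*(-1/156) = 41 + 1/156 = 6397/156 ≈ 41.006)
k(z, R) = -17939/156 + z (k(z, R) = (6397/156 + (z - 1*105)) - 51 = (6397/156 + (z - 105)) - 51 = (6397/156 + (-105 + z)) - 51 = (-9983/156 + z) - 51 = -17939/156 + z)
A = -248287571/156 (A = -1590275 + (-17939/156 - 1197) = -1590275 - 204671/156 = -248287571/156 ≈ -1.5916e+6)
(-2156593 + A) + K(W(31, -24)) = (-2156593 - 248287571/156) + (-741 + 31) = -584716079/156 - 710 = -584826839/156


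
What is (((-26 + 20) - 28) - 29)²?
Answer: 3969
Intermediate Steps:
(((-26 + 20) - 28) - 29)² = ((-6 - 28) - 29)² = (-34 - 29)² = (-63)² = 3969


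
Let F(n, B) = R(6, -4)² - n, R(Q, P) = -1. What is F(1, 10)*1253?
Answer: 0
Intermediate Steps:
F(n, B) = 1 - n (F(n, B) = (-1)² - n = 1 - n)
F(1, 10)*1253 = (1 - 1*1)*1253 = (1 - 1)*1253 = 0*1253 = 0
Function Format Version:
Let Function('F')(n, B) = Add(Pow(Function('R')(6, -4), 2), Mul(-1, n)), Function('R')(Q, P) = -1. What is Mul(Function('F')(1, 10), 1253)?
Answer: 0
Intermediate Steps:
Function('F')(n, B) = Add(1, Mul(-1, n)) (Function('F')(n, B) = Add(Pow(-1, 2), Mul(-1, n)) = Add(1, Mul(-1, n)))
Mul(Function('F')(1, 10), 1253) = Mul(Add(1, Mul(-1, 1)), 1253) = Mul(Add(1, -1), 1253) = Mul(0, 1253) = 0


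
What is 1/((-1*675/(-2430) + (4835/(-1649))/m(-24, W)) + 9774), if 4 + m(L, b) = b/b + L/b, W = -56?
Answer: 4947/48358993 ≈ 0.00010230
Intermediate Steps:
m(L, b) = -3 + L/b (m(L, b) = -4 + (b/b + L/b) = -4 + (1 + L/b) = -3 + L/b)
1/((-1*675/(-2430) + (4835/(-1649))/m(-24, W)) + 9774) = 1/((-1*675/(-2430) + (4835/(-1649))/(-3 - 24/(-56))) + 9774) = 1/((-675*(-1/2430) + (4835*(-1/1649))/(-3 - 24*(-1/56))) + 9774) = 1/((5/18 - 4835/(1649*(-3 + 3/7))) + 9774) = 1/((5/18 - 4835/(1649*(-18/7))) + 9774) = 1/((5/18 - 4835/1649*(-7/18)) + 9774) = 1/((5/18 + 33845/29682) + 9774) = 1/(7015/4947 + 9774) = 1/(48358993/4947) = 4947/48358993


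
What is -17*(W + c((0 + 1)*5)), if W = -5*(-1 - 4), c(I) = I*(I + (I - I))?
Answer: -850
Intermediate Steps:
c(I) = I² (c(I) = I*(I + 0) = I*I = I²)
W = 25 (W = -5*(-5) = 25)
-17*(W + c((0 + 1)*5)) = -17*(25 + ((0 + 1)*5)²) = -17*(25 + (1*5)²) = -17*(25 + 5²) = -17*(25 + 25) = -17*50 = -850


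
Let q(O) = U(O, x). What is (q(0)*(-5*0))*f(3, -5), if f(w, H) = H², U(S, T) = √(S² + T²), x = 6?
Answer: 0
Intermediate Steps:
q(O) = √(36 + O²) (q(O) = √(O² + 6²) = √(O² + 36) = √(36 + O²))
(q(0)*(-5*0))*f(3, -5) = (√(36 + 0²)*(-5*0))*(-5)² = (√(36 + 0)*0)*25 = (√36*0)*25 = (6*0)*25 = 0*25 = 0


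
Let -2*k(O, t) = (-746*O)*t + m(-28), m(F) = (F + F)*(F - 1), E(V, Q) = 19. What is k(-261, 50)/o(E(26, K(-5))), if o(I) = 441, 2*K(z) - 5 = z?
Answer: -4868462/441 ≈ -11040.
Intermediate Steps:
K(z) = 5/2 + z/2
m(F) = 2*F*(-1 + F) (m(F) = (2*F)*(-1 + F) = 2*F*(-1 + F))
k(O, t) = -812 + 373*O*t (k(O, t) = -((-746*O)*t + 2*(-28)*(-1 - 28))/2 = -(-746*O*t + 2*(-28)*(-29))/2 = -(-746*O*t + 1624)/2 = -(1624 - 746*O*t)/2 = -812 + 373*O*t)
k(-261, 50)/o(E(26, K(-5))) = (-812 + 373*(-261)*50)/441 = (-812 - 4867650)*(1/441) = -4868462*1/441 = -4868462/441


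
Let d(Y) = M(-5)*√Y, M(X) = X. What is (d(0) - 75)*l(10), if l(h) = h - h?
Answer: 0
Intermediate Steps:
l(h) = 0
d(Y) = -5*√Y
(d(0) - 75)*l(10) = (-5*√0 - 75)*0 = (-5*0 - 75)*0 = (0 - 75)*0 = -75*0 = 0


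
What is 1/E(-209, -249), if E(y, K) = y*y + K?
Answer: 1/43432 ≈ 2.3025e-5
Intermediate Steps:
E(y, K) = K + y² (E(y, K) = y² + K = K + y²)
1/E(-209, -249) = 1/(-249 + (-209)²) = 1/(-249 + 43681) = 1/43432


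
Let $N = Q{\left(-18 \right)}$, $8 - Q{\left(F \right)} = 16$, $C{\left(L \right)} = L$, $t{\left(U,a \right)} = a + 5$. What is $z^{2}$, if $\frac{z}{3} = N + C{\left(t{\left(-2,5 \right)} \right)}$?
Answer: $36$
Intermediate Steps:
$t{\left(U,a \right)} = 5 + a$
$Q{\left(F \right)} = -8$ ($Q{\left(F \right)} = 8 - 16 = -8$)
$N = -8$
$z = 6$ ($z = 3 \left(-8 + \left(5 + 5\right)\right) = 3 \left(-8 + 10\right) = 3 \cdot 2 = 6$)
$z^{2} = 6^{2} = 36$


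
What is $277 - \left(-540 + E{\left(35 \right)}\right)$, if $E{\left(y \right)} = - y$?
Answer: $852$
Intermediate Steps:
$277 - \left(-540 + E{\left(35 \right)}\right) = 277 - \left(-540 - 35\right) = 277 - -575 = 277 + 575 = 852$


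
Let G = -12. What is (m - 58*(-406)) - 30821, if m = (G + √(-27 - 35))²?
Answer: -7273 + (12 - I*√62)² ≈ -7191.0 - 188.98*I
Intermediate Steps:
m = (-12 + I*√62)² (m = (-12 + √(-27 - 35))² = (-12 + √(-62))² = (-12 + I*√62)² ≈ 82.0 - 188.98*I)
(m - 58*(-406)) - 30821 = ((12 - I*√62)² - 58*(-406)) - 30821 = ((12 - I*√62)² + 23548) - 30821 = (23548 + (12 - I*√62)²) - 30821 = -7273 + (12 - I*√62)²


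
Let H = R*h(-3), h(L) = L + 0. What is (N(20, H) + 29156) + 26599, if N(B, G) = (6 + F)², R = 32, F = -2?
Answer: 55771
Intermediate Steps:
h(L) = L
H = -96 (H = 32*(-3) = -96)
N(B, G) = 16 (N(B, G) = (6 - 2)² = 4² = 16)
(N(20, H) + 29156) + 26599 = (16 + 29156) + 26599 = 29172 + 26599 = 55771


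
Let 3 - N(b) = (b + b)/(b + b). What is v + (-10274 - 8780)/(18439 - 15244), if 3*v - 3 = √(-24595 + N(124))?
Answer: -15859/3195 + I*√24593/3 ≈ -4.9637 + 52.274*I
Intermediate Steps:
N(b) = 2 (N(b) = 3 - (b + b)/(b + b) = 3 - 2*b/(2*b) = 3 - 2*b*1/(2*b) = 3 - 1*1 = 3 - 1 = 2)
v = 1 + I*√24593/3 (v = 1 + √(-24595 + 2)/3 = 1 + √(-24593)/3 = 1 + (I*√24593)/3 = 1 + I*√24593/3 ≈ 1.0 + 52.274*I)
v + (-10274 - 8780)/(18439 - 15244) = (1 + I*√24593/3) + (-10274 - 8780)/(18439 - 15244) = (1 + I*√24593/3) - 19054/3195 = -15859/3195 + I*√24593/3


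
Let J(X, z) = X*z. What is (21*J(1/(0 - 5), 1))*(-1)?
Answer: 21/5 ≈ 4.2000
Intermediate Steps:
(21*J(1/(0 - 5), 1))*(-1) = (21*(1/(0 - 5)))*(-1) = (21*(1/(-5)))*(-1) = (21*(-⅕*1))*(-1) = (21*(-⅕))*(-1) = -21/5*(-1) = 21/5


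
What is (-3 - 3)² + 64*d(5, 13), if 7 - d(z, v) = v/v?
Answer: 420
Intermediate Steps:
d(z, v) = 6 (d(z, v) = 7 - v/v = 7 - 1*1 = 7 - 1 = 6)
(-3 - 3)² + 64*d(5, 13) = (-3 - 3)² + 64*6 = (-6)² + 384 = 36 + 384 = 420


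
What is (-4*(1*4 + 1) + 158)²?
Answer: 19044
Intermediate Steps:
(-4*(1*4 + 1) + 158)² = (-4*(4 + 1) + 158)² = (-4*5 + 158)² = (-20 + 158)² = 138² = 19044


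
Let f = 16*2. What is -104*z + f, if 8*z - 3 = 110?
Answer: -1437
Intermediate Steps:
z = 113/8 (z = 3/8 + (⅛)*110 = 3/8 + 55/4 = 113/8 ≈ 14.125)
f = 32
-104*z + f = -104*113/8 + 32 = -1469 + 32 = -1437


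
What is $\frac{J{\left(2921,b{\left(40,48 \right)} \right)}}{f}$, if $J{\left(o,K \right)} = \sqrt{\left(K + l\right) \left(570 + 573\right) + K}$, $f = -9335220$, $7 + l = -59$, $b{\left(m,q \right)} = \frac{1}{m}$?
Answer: $- \frac{i \sqrt{1885235}}{46676100} \approx - 2.9416 \cdot 10^{-5} i$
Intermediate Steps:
$l = -66$ ($l = -7 - 59 = -66$)
$J{\left(o,K \right)} = \sqrt{-75438 + 1144 K}$ ($J{\left(o,K \right)} = \sqrt{\left(K - 66\right) \left(570 + 573\right) + K} = \sqrt{\left(-66 + K\right) 1143 + K} = \sqrt{\left(-75438 + 1143 K\right) + K} = \sqrt{-75438 + 1144 K}$)
$\frac{J{\left(2921,b{\left(40,48 \right)} \right)}}{f} = \frac{\sqrt{-75438 + \frac{1144}{40}}}{-9335220} = \sqrt{-75438 + 1144 \cdot \frac{1}{40}} \left(- \frac{1}{9335220}\right) = \sqrt{-75438 + \frac{143}{5}} \left(- \frac{1}{9335220}\right) = \sqrt{- \frac{377047}{5}} \left(- \frac{1}{9335220}\right) = \frac{i \sqrt{1885235}}{5} \left(- \frac{1}{9335220}\right) = - \frac{i \sqrt{1885235}}{46676100}$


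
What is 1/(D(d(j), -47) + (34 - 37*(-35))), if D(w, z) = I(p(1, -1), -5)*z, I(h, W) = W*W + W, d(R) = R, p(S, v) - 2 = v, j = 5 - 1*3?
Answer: 1/389 ≈ 0.0025707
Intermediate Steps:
j = 2 (j = 5 - 3 = 2)
p(S, v) = 2 + v
I(h, W) = W + W² (I(h, W) = W² + W = W + W²)
D(w, z) = 20*z (D(w, z) = (-5*(1 - 5))*z = (-5*(-4))*z = 20*z)
1/(D(d(j), -47) + (34 - 37*(-35))) = 1/(20*(-47) + (34 - 37*(-35))) = 1/(-940 + (34 + 1295)) = 1/(-940 + 1329) = 1/389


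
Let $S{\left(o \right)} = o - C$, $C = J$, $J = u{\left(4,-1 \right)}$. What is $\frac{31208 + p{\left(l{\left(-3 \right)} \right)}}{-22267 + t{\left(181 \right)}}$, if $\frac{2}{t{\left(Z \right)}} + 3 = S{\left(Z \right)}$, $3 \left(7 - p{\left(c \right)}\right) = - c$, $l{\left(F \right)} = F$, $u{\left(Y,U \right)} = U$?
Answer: $- \frac{5587306}{3985791} \approx -1.4018$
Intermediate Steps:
$J = -1$
$C = -1$
$p{\left(c \right)} = 7 + \frac{c}{3}$ ($p{\left(c \right)} = 7 - \frac{\left(-1\right) c}{3} = 7 + \frac{c}{3}$)
$S{\left(o \right)} = 1 + o$ ($S{\left(o \right)} = o - -1 = o + 1 = 1 + o$)
$t{\left(Z \right)} = \frac{2}{-2 + Z}$ ($t{\left(Z \right)} = \frac{2}{-3 + \left(1 + Z\right)} = \frac{2}{-2 + Z}$)
$\frac{31208 + p{\left(l{\left(-3 \right)} \right)}}{-22267 + t{\left(181 \right)}} = \frac{31208 + \left(7 + \frac{1}{3} \left(-3\right)\right)}{-22267 + \frac{2}{-2 + 181}} = \frac{31208 + \left(7 - 1\right)}{-22267 + \frac{2}{179}} = \frac{31208 + 6}{-22267 + 2 \cdot \frac{1}{179}} = \frac{31214}{-22267 + \frac{2}{179}} = \frac{31214}{- \frac{3985791}{179}} = 31214 \left(- \frac{179}{3985791}\right) = - \frac{5587306}{3985791}$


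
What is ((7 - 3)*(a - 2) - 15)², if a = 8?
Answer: 81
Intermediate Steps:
((7 - 3)*(a - 2) - 15)² = ((7 - 3)*(8 - 2) - 15)² = (4*6 - 15)² = (24 - 15)² = 9² = 81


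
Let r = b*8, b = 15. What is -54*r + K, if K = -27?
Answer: -6507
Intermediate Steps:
r = 120 (r = 15*8 = 120)
-54*r + K = -54*120 - 27 = -6480 - 27 = -6507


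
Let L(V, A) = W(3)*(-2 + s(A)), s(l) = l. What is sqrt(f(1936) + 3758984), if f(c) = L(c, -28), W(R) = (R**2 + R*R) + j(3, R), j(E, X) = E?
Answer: sqrt(3758354) ≈ 1938.6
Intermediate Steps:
W(R) = 3 + 2*R**2 (W(R) = (R**2 + R*R) + 3 = (R**2 + R**2) + 3 = 2*R**2 + 3 = 3 + 2*R**2)
L(V, A) = -42 + 21*A (L(V, A) = (3 + 2*3**2)*(-2 + A) = (3 + 2*9)*(-2 + A) = (3 + 18)*(-2 + A) = 21*(-2 + A) = -42 + 21*A)
f(c) = -630 (f(c) = -42 + 21*(-28) = -42 - 588 = -630)
sqrt(f(1936) + 3758984) = sqrt(-630 + 3758984) = sqrt(3758354)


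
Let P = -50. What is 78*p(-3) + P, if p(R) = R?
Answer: -284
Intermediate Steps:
78*p(-3) + P = 78*(-3) - 50 = -234 - 50 = -284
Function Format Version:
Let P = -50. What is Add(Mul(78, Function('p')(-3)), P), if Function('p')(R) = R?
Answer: -284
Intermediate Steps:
Add(Mul(78, Function('p')(-3)), P) = Add(Mul(78, -3), -50) = Add(-234, -50) = -284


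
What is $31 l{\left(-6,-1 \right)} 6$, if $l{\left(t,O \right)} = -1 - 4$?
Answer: $-930$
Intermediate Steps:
$l{\left(t,O \right)} = -5$ ($l{\left(t,O \right)} = -1 - 4 = -5$)
$31 l{\left(-6,-1 \right)} 6 = 31 \left(-5\right) 6 = \left(-155\right) 6 = -930$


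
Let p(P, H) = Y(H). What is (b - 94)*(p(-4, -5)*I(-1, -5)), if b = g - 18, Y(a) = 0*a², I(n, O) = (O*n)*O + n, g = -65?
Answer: 0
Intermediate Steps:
I(n, O) = n + n*O² (I(n, O) = n*O² + n = n + n*O²)
Y(a) = 0
p(P, H) = 0
b = -83 (b = -65 - 18 = -83)
(b - 94)*(p(-4, -5)*I(-1, -5)) = (-83 - 94)*(0*(-(1 + (-5)²))) = -0*(-(1 + 25)) = -0*(-1*26) = -0*(-26) = -177*0 = 0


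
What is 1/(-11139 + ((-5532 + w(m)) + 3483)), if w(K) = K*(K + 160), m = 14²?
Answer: 1/56588 ≈ 1.7672e-5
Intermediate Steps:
m = 196
w(K) = K*(160 + K)
1/(-11139 + ((-5532 + w(m)) + 3483)) = 1/(-11139 + ((-5532 + 196*(160 + 196)) + 3483)) = 1/(-11139 + ((-5532 + 196*356) + 3483)) = 1/(-11139 + ((-5532 + 69776) + 3483)) = 1/(-11139 + (64244 + 3483)) = 1/(-11139 + 67727) = 1/56588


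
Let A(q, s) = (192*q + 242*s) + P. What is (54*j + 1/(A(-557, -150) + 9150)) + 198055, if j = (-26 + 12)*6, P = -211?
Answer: 25990569294/134305 ≈ 1.9352e+5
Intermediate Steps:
j = -84 (j = -14*6 = -84)
A(q, s) = -211 + 192*q + 242*s (A(q, s) = (192*q + 242*s) - 211 = -211 + 192*q + 242*s)
(54*j + 1/(A(-557, -150) + 9150)) + 198055 = (54*(-84) + 1/((-211 + 192*(-557) + 242*(-150)) + 9150)) + 198055 = (-4536 + 1/((-211 - 106944 - 36300) + 9150)) + 198055 = (-4536 + 1/(-143455 + 9150)) + 198055 = (-4536 + 1/(-134305)) + 198055 = (-4536 - 1/134305) + 198055 = -609207481/134305 + 198055 = 25990569294/134305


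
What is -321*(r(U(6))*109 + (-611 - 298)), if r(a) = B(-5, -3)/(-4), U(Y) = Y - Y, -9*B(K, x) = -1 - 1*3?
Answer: 887030/3 ≈ 2.9568e+5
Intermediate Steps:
B(K, x) = 4/9 (B(K, x) = -(-1 - 1*3)/9 = -(-1 - 3)/9 = -⅑*(-4) = 4/9)
U(Y) = 0
r(a) = -⅑ (r(a) = (4/9)/(-4) = (4/9)*(-¼) = -⅑)
-321*(r(U(6))*109 + (-611 - 298)) = -321*(-⅑*109 + (-611 - 298)) = -321*(-109/9 - 909) = -321*(-8290/9) = 887030/3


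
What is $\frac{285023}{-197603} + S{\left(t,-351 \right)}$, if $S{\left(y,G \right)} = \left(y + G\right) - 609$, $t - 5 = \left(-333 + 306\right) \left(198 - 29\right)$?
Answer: $- \frac{1090658377}{197603} \approx -5519.4$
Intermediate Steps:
$t = -4558$ ($t = 5 + \left(-333 + 306\right) \left(198 - 29\right) = 5 - 4563 = -4558$)
$S{\left(y,G \right)} = -609 + G + y$ ($S{\left(y,G \right)} = \left(G + y\right) - 609 = -609 + G + y$)
$\frac{285023}{-197603} + S{\left(t,-351 \right)} = \frac{285023}{-197603} - 5518 = 285023 \left(- \frac{1}{197603}\right) - 5518 = - \frac{285023}{197603} - 5518 = - \frac{1090658377}{197603}$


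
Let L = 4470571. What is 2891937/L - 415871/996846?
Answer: 60213823433/262145342298 ≈ 0.22970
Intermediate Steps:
2891937/L - 415871/996846 = 2891937/4470571 - 415871/996846 = 2891937*(1/4470571) - 415871*1/996846 = 2891937/4470571 - 24463/58638 = 60213823433/262145342298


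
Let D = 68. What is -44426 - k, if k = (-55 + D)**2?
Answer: -44595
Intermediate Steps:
k = 169 (k = (-55 + 68)**2 = 13**2 = 169)
-44426 - k = -44426 - 1*169 = -44426 - 169 = -44595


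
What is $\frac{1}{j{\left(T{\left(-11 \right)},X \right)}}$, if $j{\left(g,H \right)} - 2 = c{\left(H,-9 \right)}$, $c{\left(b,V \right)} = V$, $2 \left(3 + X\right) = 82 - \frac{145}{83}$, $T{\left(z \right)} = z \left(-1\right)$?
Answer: $- \frac{1}{7} \approx -0.14286$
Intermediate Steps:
$T{\left(z \right)} = - z$
$X = \frac{6163}{166}$ ($X = -3 + \frac{82 - \frac{145}{83}}{2} = -3 + \frac{1}{2} \cdot \frac{6661}{83} = -3 + \frac{6661}{166} = \frac{6163}{166} \approx 37.127$)
$j{\left(g,H \right)} = -7$ ($j{\left(g,H \right)} = 2 - 9 = -7$)
$\frac{1}{j{\left(T{\left(-11 \right)},X \right)}} = \frac{1}{-7} = - \frac{1}{7}$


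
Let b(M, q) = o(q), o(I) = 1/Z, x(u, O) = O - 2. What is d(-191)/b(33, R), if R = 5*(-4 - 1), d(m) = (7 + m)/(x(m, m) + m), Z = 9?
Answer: 69/16 ≈ 4.3125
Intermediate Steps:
x(u, O) = -2 + O
o(I) = 1/9
d(m) = (7 + m)/(-2 + 2*m) (d(m) = (7 + m)/((-2 + m) + m) = (7 + m)/(-2 + 2*m))
R = -25 (R = 5*(-5) = -25)
b(M, q) = 1/9
d(-191)/b(33, R) = ((7 - 191)/(2*(-1 - 191)))/(1/9) = ((1/2)*(-184)/(-192))*9 = ((1/2)*(-1/192)*(-184))*9 = (23/48)*9 = 69/16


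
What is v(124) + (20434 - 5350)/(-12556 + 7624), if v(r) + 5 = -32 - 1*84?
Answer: -16996/137 ≈ -124.06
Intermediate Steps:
v(r) = -121 (v(r) = -5 + (-32 - 1*84) = -5 + (-32 - 84) = -5 - 116 = -121)
v(124) + (20434 - 5350)/(-12556 + 7624) = -121 + (20434 - 5350)/(-12556 + 7624) = -121 + 15084/(-4932) = -121 + 15084*(-1/4932) = -121 - 419/137 = -16996/137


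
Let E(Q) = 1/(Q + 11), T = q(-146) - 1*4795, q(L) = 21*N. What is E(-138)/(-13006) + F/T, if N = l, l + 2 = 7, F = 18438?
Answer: -2175370219/553340270 ≈ -3.9313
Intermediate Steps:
l = 5 (l = -2 + 7 = 5)
N = 5
q(L) = 105 (q(L) = 21*5 = 105)
T = -4690 (T = 105 - 1*4795 = 105 - 4795 = -4690)
E(Q) = 1/(11 + Q)
E(-138)/(-13006) + F/T = 1/((11 - 138)*(-13006)) + 18438/(-4690) = -1/13006/(-127) + 18438*(-1/4690) = -1/127*(-1/13006) - 1317/335 = 1/1651762 - 1317/335 = -2175370219/553340270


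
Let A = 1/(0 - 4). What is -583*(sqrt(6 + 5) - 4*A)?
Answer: -583 - 583*sqrt(11) ≈ -2516.6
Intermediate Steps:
A = -1/4 (A = 1/(-4) = -1/4 ≈ -0.25000)
-583*(sqrt(6 + 5) - 4*A) = -583*(sqrt(6 + 5) - 4*(-1/4)) = -583*(sqrt(11) + 1) = -583*(1 + sqrt(11)) = -583 - 583*sqrt(11)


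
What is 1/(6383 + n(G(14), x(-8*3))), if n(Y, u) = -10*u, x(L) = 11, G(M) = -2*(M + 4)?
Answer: 1/6273 ≈ 0.00015941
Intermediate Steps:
G(M) = -8 - 2*M (G(M) = -2*(4 + M) = -8 - 2*M)
1/(6383 + n(G(14), x(-8*3))) = 1/(6383 - 10*11) = 1/(6383 - 110) = 1/6273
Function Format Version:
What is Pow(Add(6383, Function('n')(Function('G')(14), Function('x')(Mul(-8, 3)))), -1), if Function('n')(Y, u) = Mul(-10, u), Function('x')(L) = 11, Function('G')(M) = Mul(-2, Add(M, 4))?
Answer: Rational(1, 6273) ≈ 0.00015941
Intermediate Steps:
Function('G')(M) = Add(-8, Mul(-2, M)) (Function('G')(M) = Mul(-2, Add(4, M)) = Add(-8, Mul(-2, M)))
Pow(Add(6383, Function('n')(Function('G')(14), Function('x')(Mul(-8, 3)))), -1) = Pow(Add(6383, Mul(-10, 11)), -1) = Pow(Add(6383, -110), -1) = Pow(6273, -1) = Rational(1, 6273)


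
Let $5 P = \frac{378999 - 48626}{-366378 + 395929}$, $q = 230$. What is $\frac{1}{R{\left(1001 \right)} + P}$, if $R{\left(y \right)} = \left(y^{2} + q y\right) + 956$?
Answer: $\frac{147755}{182209875558} \approx 8.1091 \cdot 10^{-7}$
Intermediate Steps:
$R{\left(y \right)} = 956 + y^{2} + 230 y$ ($R{\left(y \right)} = \left(y^{2} + 230 y\right) + 956 = 956 + y^{2} + 230 y$)
$P = \frac{330373}{147755}$ ($P = \frac{\left(378999 - 48626\right) \frac{1}{-366378 + 395929}}{5} = \frac{330373 \cdot \frac{1}{29551}}{5} = \frac{1}{5} \cdot \frac{330373}{29551} = \frac{330373}{147755} \approx 2.236$)
$\frac{1}{R{\left(1001 \right)} + P} = \frac{1}{\left(956 + 1001^{2} + 230 \cdot 1001\right) + \frac{330373}{147755}} = \frac{1}{\left(956 + 1002001 + 230230\right) + \frac{330373}{147755}} = \frac{1}{1233187 + \frac{330373}{147755}} = \frac{1}{\frac{182209875558}{147755}} = \frac{147755}{182209875558}$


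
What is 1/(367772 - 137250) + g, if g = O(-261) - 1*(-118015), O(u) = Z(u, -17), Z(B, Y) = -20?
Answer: 27200443391/230522 ≈ 1.1800e+5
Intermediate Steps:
O(u) = -20
g = 117995 (g = -20 - 1*(-118015) = -20 + 118015 = 117995)
1/(367772 - 137250) + g = 1/(367772 - 137250) + 117995 = 1/230522 + 117995 = 27200443391/230522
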